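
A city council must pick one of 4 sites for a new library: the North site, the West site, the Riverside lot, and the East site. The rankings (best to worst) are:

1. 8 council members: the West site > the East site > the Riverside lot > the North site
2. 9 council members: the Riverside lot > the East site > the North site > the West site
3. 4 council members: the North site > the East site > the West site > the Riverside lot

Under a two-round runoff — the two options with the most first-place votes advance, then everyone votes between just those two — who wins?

the West site

Round 1 first-place votes: the North site 4, the West site 8, the Riverside lot 9, the East site 0.
the Riverside lot and the West site advance.
Runoff: the Riverside lot is preferred to the West site by 9 voters; the West site by 12.
the West site wins the runoff.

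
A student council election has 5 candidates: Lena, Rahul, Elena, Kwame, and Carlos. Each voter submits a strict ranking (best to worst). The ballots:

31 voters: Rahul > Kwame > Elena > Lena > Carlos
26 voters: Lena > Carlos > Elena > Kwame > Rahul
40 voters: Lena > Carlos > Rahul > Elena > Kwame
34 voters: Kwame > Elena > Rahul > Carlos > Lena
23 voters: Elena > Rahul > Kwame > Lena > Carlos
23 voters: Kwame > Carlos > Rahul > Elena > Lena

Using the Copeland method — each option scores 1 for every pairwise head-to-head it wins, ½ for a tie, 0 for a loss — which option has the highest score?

Rahul

Lena: beats Carlos; loses to Rahul, Elena, and Kwame → score 1.
Rahul: beats Lena, Elena, and Kwame; loses to Carlos → score 3.
Elena: beats Lena and Kwame; loses to Rahul and Carlos → score 2.
Kwame: beats Lena and Carlos; loses to Rahul and Elena → score 2.
Carlos: beats Rahul and Elena; loses to Lena and Kwame → score 2.
Rahul has the best pairwise record.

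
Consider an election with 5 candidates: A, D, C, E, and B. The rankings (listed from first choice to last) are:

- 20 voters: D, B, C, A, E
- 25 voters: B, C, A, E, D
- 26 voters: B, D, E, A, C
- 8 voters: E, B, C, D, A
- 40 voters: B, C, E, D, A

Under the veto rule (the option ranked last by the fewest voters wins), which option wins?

B

Last-place votes: A 48, D 25, C 26, E 20, B 0.
B is ranked last by the fewest voters, so B wins.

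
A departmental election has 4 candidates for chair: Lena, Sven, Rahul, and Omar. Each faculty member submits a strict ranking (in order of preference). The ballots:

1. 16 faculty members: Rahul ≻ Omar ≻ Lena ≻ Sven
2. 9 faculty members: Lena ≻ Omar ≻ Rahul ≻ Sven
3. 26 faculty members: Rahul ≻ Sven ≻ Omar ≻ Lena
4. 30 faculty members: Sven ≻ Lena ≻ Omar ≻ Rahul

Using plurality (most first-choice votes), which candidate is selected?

Rahul

First-place votes: Lena 9, Sven 30, Rahul 42, Omar 0.
Rahul has the most first-place votes.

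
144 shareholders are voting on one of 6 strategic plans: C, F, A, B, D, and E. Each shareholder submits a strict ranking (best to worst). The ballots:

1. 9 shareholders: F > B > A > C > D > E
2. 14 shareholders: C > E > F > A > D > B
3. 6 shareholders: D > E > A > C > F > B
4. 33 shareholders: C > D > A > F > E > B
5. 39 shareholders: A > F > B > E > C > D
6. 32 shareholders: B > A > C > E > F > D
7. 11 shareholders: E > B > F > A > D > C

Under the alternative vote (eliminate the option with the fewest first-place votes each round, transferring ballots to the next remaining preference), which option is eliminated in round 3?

E

Round 1: C 47, F 9, A 39, B 32, D 6, E 11. Eliminate D.
Round 2: C 47, F 9, A 39, B 32, E 17. Eliminate F.
Round 3: C 47, A 39, B 41, E 17. Eliminate E.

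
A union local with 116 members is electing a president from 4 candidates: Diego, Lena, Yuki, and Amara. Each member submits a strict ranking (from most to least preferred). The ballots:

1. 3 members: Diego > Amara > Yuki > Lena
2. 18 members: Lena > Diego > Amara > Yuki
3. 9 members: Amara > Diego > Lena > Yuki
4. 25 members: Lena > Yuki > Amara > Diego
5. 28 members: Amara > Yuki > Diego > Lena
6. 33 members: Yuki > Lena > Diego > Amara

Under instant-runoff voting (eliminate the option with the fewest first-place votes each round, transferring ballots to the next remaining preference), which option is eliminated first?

Round 1: Diego 3, Lena 43, Yuki 33, Amara 37. Eliminate Diego.

Diego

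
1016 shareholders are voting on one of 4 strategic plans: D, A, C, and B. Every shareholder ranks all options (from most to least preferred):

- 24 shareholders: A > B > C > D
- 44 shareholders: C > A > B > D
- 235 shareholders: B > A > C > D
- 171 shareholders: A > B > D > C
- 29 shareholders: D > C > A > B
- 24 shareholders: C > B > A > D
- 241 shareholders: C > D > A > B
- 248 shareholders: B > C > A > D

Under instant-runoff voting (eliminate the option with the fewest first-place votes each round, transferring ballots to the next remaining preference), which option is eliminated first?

D

Round 1: D 29, A 195, C 309, B 483. Eliminate D.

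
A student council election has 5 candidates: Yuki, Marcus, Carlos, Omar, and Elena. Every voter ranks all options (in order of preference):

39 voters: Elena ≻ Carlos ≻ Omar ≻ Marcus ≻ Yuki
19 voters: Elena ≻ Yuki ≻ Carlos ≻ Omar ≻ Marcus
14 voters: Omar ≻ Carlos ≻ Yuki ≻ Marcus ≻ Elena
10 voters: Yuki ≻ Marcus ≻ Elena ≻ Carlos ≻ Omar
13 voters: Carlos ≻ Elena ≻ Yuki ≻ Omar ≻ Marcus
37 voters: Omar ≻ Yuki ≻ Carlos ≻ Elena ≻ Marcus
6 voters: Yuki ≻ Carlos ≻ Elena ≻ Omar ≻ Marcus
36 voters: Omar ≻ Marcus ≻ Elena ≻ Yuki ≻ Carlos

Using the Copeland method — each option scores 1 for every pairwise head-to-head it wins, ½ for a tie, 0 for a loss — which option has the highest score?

Yuki: beats Marcus and Carlos; loses to Omar and Elena → score 2.
Marcus: loses to Yuki, Carlos, Omar, and Elena → score 0.
Carlos: beats Marcus; ties Omar; loses to Yuki and Elena → score 1.5.
Omar: beats Yuki and Marcus; ties Carlos and Elena → score 3.
Elena: beats Yuki, Marcus, and Carlos; ties Omar → score 3.5.
Elena has the best pairwise record.

Elena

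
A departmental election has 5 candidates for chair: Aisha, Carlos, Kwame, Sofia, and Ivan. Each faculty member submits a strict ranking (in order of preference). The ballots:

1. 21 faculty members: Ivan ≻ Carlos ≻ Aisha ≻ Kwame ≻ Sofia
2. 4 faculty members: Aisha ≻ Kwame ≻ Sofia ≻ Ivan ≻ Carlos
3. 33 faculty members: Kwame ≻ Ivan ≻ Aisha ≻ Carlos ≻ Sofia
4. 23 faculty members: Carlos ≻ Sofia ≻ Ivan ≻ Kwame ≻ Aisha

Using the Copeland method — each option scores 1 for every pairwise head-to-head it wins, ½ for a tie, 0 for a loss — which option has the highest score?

Aisha: beats Sofia; loses to Carlos, Kwame, and Ivan → score 1.
Carlos: beats Aisha, Kwame, and Sofia; loses to Ivan → score 3.
Kwame: beats Aisha and Sofia; loses to Carlos and Ivan → score 2.
Sofia: loses to Aisha, Carlos, Kwame, and Ivan → score 0.
Ivan: beats Aisha, Carlos, Kwame, and Sofia → score 4.
Ivan has the best pairwise record.

Ivan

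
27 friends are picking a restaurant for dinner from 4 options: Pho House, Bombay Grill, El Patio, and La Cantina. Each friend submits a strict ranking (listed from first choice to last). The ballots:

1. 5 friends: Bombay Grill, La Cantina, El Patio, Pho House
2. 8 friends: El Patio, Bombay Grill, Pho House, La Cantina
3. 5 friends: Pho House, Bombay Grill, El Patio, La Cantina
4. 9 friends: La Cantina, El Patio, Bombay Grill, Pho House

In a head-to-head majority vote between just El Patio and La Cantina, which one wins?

Voters preferring El Patio to La Cantina: 13; preferring La Cantina to El Patio: 14.
La Cantina wins the head-to-head.

La Cantina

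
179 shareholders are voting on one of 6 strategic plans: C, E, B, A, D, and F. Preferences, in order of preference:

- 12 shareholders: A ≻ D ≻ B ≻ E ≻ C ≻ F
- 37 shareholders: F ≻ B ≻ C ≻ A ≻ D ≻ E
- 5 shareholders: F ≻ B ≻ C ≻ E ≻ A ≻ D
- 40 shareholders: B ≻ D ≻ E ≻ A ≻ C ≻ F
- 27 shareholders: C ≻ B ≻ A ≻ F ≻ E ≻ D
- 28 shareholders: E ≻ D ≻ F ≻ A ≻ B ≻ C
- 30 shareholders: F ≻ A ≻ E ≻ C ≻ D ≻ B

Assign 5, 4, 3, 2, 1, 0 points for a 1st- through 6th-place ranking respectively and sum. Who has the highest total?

C: 12·1 + 37·3 + 5·3 + 40·1 + 27·5 + 28·0 + 30·2 = 373
E: 12·2 + 37·0 + 5·2 + 40·3 + 27·1 + 28·5 + 30·3 = 411
B: 12·3 + 37·4 + 5·4 + 40·5 + 27·4 + 28·1 + 30·0 = 540
A: 12·5 + 37·2 + 5·1 + 40·2 + 27·3 + 28·2 + 30·4 = 476
D: 12·4 + 37·1 + 5·0 + 40·4 + 27·0 + 28·4 + 30·1 = 387
F: 12·0 + 37·5 + 5·5 + 40·0 + 27·2 + 28·3 + 30·5 = 498
B has the highest Borda score (540).

B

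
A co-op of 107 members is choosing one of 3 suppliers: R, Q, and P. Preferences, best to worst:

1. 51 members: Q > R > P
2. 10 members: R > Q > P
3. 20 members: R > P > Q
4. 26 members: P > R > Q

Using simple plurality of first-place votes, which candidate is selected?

Q

First-place votes: R 30, Q 51, P 26.
Q has the most first-place votes.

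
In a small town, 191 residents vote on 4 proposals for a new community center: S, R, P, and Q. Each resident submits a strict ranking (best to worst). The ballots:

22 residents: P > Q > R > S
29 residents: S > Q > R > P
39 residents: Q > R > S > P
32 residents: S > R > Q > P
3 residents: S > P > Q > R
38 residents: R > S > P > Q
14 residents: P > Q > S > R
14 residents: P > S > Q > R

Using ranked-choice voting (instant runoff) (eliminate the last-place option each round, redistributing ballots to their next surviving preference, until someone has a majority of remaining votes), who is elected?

S

Round 1: S 64, R 38, P 50, Q 39. Eliminate R.
Round 2: S 102, P 50, Q 39. S has a majority.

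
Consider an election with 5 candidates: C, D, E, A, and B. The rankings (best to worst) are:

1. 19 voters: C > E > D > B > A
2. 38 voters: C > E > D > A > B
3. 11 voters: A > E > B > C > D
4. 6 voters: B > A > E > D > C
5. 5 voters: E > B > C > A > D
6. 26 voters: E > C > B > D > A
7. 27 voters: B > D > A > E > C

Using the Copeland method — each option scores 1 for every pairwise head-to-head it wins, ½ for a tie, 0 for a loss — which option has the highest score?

E

C: beats D, A, and B; loses to E → score 3.
D: beats A; loses to C, E, and B → score 1.
E: beats C, D, A, and B → score 4.
A: loses to C, D, E, and B → score 0.
B: beats D and A; loses to C and E → score 2.
E has the best pairwise record.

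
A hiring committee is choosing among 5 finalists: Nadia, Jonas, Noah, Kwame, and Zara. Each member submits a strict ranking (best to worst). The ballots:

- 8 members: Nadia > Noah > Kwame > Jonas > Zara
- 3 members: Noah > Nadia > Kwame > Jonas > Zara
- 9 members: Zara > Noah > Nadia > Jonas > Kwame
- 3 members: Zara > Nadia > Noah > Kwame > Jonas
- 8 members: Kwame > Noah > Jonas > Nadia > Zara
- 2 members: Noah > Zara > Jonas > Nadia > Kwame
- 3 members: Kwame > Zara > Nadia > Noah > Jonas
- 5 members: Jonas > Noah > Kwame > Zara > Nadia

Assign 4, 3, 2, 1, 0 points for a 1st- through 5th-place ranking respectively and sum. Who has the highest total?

Noah

Nadia: 8·4 + 3·3 + 9·2 + 3·3 + 8·1 + 2·1 + 3·2 + 5·0 = 84
Jonas: 8·1 + 3·1 + 9·1 + 3·0 + 8·2 + 2·2 + 3·0 + 5·4 = 60
Noah: 8·3 + 3·4 + 9·3 + 3·2 + 8·3 + 2·4 + 3·1 + 5·3 = 119
Kwame: 8·2 + 3·2 + 9·0 + 3·1 + 8·4 + 2·0 + 3·4 + 5·2 = 79
Zara: 8·0 + 3·0 + 9·4 + 3·4 + 8·0 + 2·3 + 3·3 + 5·1 = 68
Noah has the highest Borda score (119).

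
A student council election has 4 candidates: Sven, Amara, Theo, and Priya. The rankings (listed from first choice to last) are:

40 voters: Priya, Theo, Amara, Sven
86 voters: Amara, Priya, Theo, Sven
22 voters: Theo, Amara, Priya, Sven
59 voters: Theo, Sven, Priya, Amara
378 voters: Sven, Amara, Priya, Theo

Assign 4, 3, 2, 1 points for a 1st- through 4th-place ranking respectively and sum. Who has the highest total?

Sven: 40·1 + 86·1 + 22·1 + 59·3 + 378·4 = 1837
Amara: 40·2 + 86·4 + 22·3 + 59·1 + 378·3 = 1683
Theo: 40·3 + 86·2 + 22·4 + 59·4 + 378·1 = 994
Priya: 40·4 + 86·3 + 22·2 + 59·2 + 378·2 = 1336
Sven has the highest Borda score (1837).

Sven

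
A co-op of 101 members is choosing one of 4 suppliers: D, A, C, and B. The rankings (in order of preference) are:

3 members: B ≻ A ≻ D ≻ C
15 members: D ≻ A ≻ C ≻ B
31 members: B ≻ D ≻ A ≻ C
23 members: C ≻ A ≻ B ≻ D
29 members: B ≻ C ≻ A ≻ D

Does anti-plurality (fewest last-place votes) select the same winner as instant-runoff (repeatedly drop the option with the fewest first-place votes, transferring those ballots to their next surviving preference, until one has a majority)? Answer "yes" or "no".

no

Anti-plurality — last-place votes: D 52, A 0, C 34, B 15. Winner: A.
Instant-runoff — R1 D 15, A 0, C 23, B 63 (B winner). Winner: B.
The two methods disagree.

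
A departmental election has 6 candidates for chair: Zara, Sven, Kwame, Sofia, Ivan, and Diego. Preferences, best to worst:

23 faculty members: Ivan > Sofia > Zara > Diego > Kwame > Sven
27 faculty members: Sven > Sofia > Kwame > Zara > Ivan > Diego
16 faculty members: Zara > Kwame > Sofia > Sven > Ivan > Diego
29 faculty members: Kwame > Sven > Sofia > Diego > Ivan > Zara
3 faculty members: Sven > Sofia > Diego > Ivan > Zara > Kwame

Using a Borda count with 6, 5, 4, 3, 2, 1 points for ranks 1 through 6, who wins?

Sofia

Zara: 23·4 + 27·3 + 16·6 + 29·1 + 3·2 = 304
Sven: 23·1 + 27·6 + 16·3 + 29·5 + 3·6 = 396
Kwame: 23·2 + 27·4 + 16·5 + 29·6 + 3·1 = 411
Sofia: 23·5 + 27·5 + 16·4 + 29·4 + 3·5 = 445
Ivan: 23·6 + 27·2 + 16·2 + 29·2 + 3·3 = 291
Diego: 23·3 + 27·1 + 16·1 + 29·3 + 3·4 = 211
Sofia has the highest Borda score (445).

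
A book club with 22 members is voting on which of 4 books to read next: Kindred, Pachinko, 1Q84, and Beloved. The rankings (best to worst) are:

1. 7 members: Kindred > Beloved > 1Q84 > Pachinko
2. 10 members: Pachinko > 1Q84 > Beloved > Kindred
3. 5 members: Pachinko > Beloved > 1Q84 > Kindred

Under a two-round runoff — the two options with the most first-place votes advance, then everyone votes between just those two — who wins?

Pachinko

Round 1 first-place votes: Kindred 7, Pachinko 15, 1Q84 0, Beloved 0.
Pachinko and Kindred advance.
Runoff: Pachinko is preferred to Kindred by 15 voters; Kindred by 7.
Pachinko wins the runoff.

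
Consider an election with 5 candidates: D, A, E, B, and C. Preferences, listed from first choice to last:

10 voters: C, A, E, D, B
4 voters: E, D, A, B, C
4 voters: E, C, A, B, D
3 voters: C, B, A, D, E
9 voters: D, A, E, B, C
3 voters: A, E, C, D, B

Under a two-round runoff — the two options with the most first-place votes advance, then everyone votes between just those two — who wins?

Round 1 first-place votes: D 9, A 3, E 8, B 0, C 13.
C and D advance.
Runoff: C is preferred to D by 20 voters; D by 13.
C wins the runoff.

C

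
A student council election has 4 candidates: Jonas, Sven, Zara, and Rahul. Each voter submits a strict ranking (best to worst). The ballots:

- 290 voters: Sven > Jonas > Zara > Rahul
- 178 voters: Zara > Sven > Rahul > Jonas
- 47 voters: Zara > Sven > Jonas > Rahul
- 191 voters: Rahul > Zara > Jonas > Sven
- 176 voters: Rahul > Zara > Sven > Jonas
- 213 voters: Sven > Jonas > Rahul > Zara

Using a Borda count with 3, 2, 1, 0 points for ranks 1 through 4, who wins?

Sven

Jonas: 290·2 + 178·0 + 47·1 + 191·1 + 176·0 + 213·2 = 1244
Sven: 290·3 + 178·2 + 47·2 + 191·0 + 176·1 + 213·3 = 2135
Zara: 290·1 + 178·3 + 47·3 + 191·2 + 176·2 + 213·0 = 1699
Rahul: 290·0 + 178·1 + 47·0 + 191·3 + 176·3 + 213·1 = 1492
Sven has the highest Borda score (2135).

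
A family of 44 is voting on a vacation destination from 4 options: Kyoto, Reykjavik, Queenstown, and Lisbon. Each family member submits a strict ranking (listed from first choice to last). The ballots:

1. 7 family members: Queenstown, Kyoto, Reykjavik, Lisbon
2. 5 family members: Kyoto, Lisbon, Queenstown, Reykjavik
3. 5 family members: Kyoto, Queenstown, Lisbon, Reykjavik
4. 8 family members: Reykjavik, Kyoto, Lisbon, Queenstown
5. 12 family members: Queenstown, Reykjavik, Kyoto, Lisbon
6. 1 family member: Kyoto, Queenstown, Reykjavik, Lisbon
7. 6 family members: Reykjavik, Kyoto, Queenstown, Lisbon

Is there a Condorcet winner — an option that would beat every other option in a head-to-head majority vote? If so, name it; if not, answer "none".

Checking pairwise contests:
Reykjavik beats Kyoto 26–18.
Queenstown beats Reykjavik 30–14.
Kyoto beats Queenstown 25–19.
Kyoto beats Lisbon 44–0.
Every option loses at least one head-to-head, so there is no Condorcet winner.

none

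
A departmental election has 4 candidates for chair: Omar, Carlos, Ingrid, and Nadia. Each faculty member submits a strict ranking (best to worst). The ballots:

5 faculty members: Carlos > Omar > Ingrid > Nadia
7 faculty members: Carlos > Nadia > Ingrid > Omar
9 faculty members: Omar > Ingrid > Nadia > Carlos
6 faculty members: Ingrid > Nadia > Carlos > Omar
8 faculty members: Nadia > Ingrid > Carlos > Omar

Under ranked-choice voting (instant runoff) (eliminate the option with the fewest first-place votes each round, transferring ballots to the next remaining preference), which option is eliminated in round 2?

Round 1: Omar 9, Carlos 12, Ingrid 6, Nadia 8. Eliminate Ingrid.
Round 2: Omar 9, Carlos 12, Nadia 14. Eliminate Omar.

Omar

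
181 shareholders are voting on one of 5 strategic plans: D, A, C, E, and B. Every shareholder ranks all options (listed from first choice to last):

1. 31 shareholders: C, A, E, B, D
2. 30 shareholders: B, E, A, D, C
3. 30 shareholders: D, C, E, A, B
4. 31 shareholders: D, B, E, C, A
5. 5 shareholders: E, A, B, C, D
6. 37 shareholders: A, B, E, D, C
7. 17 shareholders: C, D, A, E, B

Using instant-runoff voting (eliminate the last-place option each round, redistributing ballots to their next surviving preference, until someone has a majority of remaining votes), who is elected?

Round 1: D 61, A 37, C 48, E 5, B 30. Eliminate E.
Round 2: D 61, A 42, C 48, B 30. Eliminate B.
Round 3: D 61, A 72, C 48. Eliminate C.
Round 4: D 78, A 103. A has a majority.

A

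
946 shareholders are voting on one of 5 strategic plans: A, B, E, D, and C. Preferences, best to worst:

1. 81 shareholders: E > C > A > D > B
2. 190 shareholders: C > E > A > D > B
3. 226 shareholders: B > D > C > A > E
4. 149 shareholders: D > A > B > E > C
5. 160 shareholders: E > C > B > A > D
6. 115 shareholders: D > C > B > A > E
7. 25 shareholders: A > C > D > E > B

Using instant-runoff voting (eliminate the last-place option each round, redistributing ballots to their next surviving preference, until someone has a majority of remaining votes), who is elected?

D

Round 1: A 25, B 226, E 241, D 264, C 190. Eliminate A.
Round 2: B 226, E 241, D 264, C 215. Eliminate C.
Round 3: B 226, E 431, D 289. Eliminate B.
Round 4: E 431, D 515. D has a majority.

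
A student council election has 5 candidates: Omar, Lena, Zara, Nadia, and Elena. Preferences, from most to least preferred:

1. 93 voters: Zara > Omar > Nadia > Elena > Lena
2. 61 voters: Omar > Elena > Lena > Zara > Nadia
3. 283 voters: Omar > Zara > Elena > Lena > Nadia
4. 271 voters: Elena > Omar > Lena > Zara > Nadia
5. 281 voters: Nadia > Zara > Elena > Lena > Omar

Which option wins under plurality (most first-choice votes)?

Omar

First-place votes: Omar 344, Lena 0, Zara 93, Nadia 281, Elena 271.
Omar has the most first-place votes.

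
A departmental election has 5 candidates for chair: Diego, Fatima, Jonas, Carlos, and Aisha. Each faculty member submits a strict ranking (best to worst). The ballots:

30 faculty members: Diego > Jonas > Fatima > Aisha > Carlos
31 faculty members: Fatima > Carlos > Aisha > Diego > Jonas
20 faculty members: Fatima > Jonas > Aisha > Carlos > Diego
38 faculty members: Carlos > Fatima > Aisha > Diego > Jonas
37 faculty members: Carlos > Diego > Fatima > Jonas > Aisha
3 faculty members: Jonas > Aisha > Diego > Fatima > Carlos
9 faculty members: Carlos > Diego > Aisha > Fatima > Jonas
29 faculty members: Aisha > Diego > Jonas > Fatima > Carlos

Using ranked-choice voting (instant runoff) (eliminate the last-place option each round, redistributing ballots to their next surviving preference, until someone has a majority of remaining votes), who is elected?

Fatima

Round 1: Diego 30, Fatima 51, Jonas 3, Carlos 84, Aisha 29. Eliminate Jonas.
Round 2: Diego 30, Fatima 51, Carlos 84, Aisha 32. Eliminate Diego.
Round 3: Fatima 81, Carlos 84, Aisha 32. Eliminate Aisha.
Round 4: Fatima 113, Carlos 84. Fatima has a majority.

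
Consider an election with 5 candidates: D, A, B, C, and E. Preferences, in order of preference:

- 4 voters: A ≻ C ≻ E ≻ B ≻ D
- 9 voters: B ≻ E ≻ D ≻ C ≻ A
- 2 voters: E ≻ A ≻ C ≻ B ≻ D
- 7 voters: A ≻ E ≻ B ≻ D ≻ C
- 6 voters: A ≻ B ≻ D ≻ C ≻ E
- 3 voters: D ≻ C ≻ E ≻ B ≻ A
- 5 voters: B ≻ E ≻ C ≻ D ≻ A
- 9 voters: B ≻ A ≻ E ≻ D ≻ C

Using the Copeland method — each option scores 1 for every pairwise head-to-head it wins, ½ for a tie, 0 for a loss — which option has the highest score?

D: beats C; loses to A, B, and E → score 1.
A: beats D, C, and E; loses to B → score 3.
B: beats D, A, C, and E → score 4.
C: loses to D, A, B, and E → score 0.
E: beats D and C; loses to A and B → score 2.
B has the best pairwise record.

B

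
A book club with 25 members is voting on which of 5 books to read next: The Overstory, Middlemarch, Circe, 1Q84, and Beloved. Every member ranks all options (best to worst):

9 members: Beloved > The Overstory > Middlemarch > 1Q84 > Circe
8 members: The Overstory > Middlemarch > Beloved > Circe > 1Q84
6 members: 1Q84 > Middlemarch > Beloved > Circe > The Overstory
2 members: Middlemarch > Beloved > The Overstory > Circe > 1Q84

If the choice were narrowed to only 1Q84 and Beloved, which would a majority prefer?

Beloved

Voters preferring 1Q84 to Beloved: 6; preferring Beloved to 1Q84: 19.
Beloved wins the head-to-head.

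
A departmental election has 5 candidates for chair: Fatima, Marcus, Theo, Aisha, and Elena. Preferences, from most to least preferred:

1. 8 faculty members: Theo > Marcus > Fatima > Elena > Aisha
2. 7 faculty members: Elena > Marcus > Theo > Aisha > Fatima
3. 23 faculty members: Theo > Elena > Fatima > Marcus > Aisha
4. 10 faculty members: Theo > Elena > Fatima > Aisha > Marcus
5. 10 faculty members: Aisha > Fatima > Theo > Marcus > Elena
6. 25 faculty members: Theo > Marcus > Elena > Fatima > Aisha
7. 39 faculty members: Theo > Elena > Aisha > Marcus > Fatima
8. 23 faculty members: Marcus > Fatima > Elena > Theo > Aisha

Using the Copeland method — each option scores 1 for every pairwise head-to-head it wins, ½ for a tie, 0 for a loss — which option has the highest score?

Theo

Fatima: beats Aisha; loses to Marcus, Theo, and Elena → score 1.
Marcus: beats Fatima and Aisha; loses to Theo and Elena → score 2.
Theo: beats Fatima, Marcus, Aisha, and Elena → score 4.
Aisha: loses to Fatima, Marcus, Theo, and Elena → score 0.
Elena: beats Fatima, Marcus, and Aisha; loses to Theo → score 3.
Theo has the best pairwise record.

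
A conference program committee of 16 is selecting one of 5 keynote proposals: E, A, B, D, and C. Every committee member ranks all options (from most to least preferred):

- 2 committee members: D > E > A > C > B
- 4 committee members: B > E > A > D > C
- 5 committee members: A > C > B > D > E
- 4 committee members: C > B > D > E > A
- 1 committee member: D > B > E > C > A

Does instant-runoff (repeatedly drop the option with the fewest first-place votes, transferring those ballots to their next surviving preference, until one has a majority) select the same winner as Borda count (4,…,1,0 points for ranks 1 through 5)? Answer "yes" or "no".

Instant-runoff — R1 E 0, A 5, B 4, D 3, C 4 (E out); R2 A 5, B 4, D 3, C 4 (D out); R3 A 7, B 5, C 4 (C out); R4 A 7, B 9 (B winner). Winner: B.
Borda — scores: E 24, A 32, B 41, D 29, C 34. Winner: B.
The two methods agree.

yes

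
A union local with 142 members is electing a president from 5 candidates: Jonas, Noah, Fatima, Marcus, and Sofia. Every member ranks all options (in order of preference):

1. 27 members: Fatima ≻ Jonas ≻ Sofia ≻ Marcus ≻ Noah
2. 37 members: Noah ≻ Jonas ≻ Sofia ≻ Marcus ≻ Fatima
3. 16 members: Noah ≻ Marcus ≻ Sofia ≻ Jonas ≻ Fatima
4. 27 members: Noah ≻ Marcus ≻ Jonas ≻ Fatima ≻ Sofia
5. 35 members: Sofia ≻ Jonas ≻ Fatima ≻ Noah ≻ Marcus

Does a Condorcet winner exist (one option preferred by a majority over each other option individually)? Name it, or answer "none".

Noah vs Jonas: 80–62 for Noah.
Noah vs Fatima: 80–62 for Noah.
Noah vs Marcus: 115–27 for Noah.
Noah vs Sofia: 80–62 for Noah.
Noah beats every other option head-to-head.

Noah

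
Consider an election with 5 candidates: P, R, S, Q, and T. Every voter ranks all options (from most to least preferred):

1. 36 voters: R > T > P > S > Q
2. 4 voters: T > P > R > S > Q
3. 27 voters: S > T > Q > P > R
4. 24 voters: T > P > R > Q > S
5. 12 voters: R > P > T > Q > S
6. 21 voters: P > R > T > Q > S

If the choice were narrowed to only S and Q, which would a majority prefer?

Voters preferring S to Q: 67; preferring Q to S: 57.
S wins the head-to-head.

S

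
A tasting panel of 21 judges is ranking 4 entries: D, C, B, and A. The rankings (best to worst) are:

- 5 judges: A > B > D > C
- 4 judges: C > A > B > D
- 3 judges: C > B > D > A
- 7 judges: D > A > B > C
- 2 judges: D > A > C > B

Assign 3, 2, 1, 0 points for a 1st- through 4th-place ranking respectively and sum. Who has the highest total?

D: 5·1 + 4·0 + 3·1 + 7·3 + 2·3 = 35
C: 5·0 + 4·3 + 3·3 + 7·0 + 2·1 = 23
B: 5·2 + 4·1 + 3·2 + 7·1 + 2·0 = 27
A: 5·3 + 4·2 + 3·0 + 7·2 + 2·2 = 41
A has the highest Borda score (41).

A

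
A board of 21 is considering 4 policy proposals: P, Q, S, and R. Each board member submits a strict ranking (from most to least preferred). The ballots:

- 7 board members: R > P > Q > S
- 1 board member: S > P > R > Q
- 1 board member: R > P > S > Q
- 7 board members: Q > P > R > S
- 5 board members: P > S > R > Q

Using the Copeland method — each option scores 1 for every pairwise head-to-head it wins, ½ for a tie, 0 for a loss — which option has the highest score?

P: beats Q, S, and R → score 3.
Q: beats S; loses to P and R → score 1.
S: loses to P, Q, and R → score 0.
R: beats Q and S; loses to P → score 2.
P has the best pairwise record.

P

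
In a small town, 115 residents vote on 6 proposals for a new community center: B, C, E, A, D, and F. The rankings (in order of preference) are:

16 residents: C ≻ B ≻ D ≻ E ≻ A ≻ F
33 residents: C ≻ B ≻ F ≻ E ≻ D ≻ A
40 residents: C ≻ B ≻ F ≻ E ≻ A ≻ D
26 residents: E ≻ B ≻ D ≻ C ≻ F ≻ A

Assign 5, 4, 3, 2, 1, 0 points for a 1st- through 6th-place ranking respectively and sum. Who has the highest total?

B: 16·4 + 33·4 + 40·4 + 26·4 = 460
C: 16·5 + 33·5 + 40·5 + 26·2 = 497
E: 16·2 + 33·2 + 40·2 + 26·5 = 308
A: 16·1 + 33·0 + 40·1 + 26·0 = 56
D: 16·3 + 33·1 + 40·0 + 26·3 = 159
F: 16·0 + 33·3 + 40·3 + 26·1 = 245
C has the highest Borda score (497).

C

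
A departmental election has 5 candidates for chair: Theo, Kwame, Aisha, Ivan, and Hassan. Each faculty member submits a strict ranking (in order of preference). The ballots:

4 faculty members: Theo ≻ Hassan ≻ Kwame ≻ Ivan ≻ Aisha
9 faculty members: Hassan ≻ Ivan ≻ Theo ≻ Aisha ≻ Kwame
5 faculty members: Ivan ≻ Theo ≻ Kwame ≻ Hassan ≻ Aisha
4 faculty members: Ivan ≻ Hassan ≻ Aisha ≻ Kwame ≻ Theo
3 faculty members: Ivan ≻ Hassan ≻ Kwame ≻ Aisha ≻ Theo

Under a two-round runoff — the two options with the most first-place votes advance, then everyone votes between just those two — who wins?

Hassan

Round 1 first-place votes: Theo 4, Kwame 0, Aisha 0, Ivan 12, Hassan 9.
Ivan and Hassan advance.
Runoff: Ivan is preferred to Hassan by 12 voters; Hassan by 13.
Hassan wins the runoff.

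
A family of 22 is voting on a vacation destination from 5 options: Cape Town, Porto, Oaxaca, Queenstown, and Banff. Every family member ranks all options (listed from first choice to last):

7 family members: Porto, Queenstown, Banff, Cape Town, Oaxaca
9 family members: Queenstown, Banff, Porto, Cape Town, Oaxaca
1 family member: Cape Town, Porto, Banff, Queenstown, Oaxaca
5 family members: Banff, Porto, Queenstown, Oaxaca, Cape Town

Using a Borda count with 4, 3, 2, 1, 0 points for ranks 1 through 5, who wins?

Queenstown

Cape Town: 7·1 + 9·1 + 1·4 + 5·0 = 20
Porto: 7·4 + 9·2 + 1·3 + 5·3 = 64
Oaxaca: 7·0 + 9·0 + 1·0 + 5·1 = 5
Queenstown: 7·3 + 9·4 + 1·1 + 5·2 = 68
Banff: 7·2 + 9·3 + 1·2 + 5·4 = 63
Queenstown has the highest Borda score (68).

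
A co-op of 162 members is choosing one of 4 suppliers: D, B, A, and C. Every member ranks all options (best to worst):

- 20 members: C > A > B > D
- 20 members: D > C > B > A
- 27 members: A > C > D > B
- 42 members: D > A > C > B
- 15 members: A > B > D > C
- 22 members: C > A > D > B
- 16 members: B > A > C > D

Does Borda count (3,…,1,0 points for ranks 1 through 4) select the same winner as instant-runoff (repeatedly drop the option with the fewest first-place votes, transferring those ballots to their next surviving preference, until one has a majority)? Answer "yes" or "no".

yes

Borda — scores: D 250, B 118, A 326, C 278. Winner: A.
Instant-runoff — R1 D 62, B 16, A 42, C 42 (B out); R2 D 62, A 58, C 42 (C out); R3 D 62, A 100 (A winner). Winner: A.
The two methods agree.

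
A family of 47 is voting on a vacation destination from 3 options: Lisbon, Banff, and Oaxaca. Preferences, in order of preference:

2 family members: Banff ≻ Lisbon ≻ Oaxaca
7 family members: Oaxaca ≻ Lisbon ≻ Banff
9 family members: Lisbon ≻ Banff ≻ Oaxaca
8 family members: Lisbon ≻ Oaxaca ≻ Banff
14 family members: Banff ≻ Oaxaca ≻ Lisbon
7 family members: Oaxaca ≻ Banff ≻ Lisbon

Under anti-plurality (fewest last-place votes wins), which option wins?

Last-place votes: Lisbon 21, Banff 15, Oaxaca 11.
Oaxaca is ranked last by the fewest voters, so Oaxaca wins.

Oaxaca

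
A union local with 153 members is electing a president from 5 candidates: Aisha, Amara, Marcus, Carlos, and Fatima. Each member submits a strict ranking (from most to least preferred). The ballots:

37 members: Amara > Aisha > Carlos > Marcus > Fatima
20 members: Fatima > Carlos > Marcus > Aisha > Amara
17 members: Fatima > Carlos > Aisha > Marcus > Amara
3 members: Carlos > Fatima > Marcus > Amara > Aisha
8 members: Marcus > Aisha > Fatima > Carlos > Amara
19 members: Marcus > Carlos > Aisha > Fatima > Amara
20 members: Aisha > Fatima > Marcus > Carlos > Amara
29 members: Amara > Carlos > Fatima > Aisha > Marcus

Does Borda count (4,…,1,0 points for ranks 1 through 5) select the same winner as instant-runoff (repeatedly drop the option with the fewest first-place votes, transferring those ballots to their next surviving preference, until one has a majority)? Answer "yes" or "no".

no

Borda — scores: Aisha 336, Amara 267, Marcus 248, Carlos 369, Fatima 310. Winner: Carlos.
Instant-runoff — R1 Aisha 20, Amara 66, Marcus 27, Carlos 3, Fatima 37 (Carlos out); R2 Aisha 20, Amara 66, Marcus 27, Fatima 40 (Aisha out); R3 Amara 66, Marcus 27, Fatima 60 (Marcus out); R4 Amara 66, Fatima 87 (Fatima winner). Winner: Fatima.
The two methods disagree.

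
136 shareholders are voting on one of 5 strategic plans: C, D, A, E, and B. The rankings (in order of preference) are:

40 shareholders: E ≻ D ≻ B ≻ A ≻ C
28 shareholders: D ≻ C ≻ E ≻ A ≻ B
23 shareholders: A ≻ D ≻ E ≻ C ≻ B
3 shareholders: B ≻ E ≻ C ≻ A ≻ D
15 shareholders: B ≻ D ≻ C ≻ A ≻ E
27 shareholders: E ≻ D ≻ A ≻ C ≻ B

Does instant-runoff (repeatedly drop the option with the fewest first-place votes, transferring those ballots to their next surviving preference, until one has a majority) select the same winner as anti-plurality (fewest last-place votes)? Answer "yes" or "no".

no

Instant-runoff — R1 C 0, D 28, A 23, E 67, B 18 (C out); R2 D 28, A 23, E 67, B 18 (B out); R3 D 43, A 23, E 70 (E winner). Winner: E.
Anti-plurality — last-place votes: C 40, D 3, A 0, E 15, B 78. Winner: A.
The two methods disagree.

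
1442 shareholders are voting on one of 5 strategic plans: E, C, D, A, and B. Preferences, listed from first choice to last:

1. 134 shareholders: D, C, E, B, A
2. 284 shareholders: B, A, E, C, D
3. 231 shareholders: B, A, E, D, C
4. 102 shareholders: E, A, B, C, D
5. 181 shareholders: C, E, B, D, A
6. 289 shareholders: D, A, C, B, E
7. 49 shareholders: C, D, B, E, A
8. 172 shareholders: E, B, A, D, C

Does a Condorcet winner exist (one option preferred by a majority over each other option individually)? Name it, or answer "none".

B

B vs E: 853–589 for B.
B vs C: 789–653 for B.
B vs D: 970–472 for B.
B vs A: 1051–391 for B.
B beats every other option head-to-head.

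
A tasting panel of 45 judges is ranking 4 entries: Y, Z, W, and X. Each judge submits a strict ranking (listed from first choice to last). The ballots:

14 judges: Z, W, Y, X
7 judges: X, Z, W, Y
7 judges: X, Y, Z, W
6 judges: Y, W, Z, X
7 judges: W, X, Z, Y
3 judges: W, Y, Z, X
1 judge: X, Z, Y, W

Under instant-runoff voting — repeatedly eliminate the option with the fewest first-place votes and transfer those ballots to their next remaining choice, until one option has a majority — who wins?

W

Round 1: Y 6, Z 14, W 10, X 15. Eliminate Y.
Round 2: Z 14, W 16, X 15. Eliminate Z.
Round 3: W 30, X 15. W has a majority.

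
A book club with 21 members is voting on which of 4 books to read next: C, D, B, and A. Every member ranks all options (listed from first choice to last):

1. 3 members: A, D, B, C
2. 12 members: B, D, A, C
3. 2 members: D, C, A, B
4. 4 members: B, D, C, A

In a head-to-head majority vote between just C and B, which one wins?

Voters preferring C to B: 2; preferring B to C: 19.
B wins the head-to-head.

B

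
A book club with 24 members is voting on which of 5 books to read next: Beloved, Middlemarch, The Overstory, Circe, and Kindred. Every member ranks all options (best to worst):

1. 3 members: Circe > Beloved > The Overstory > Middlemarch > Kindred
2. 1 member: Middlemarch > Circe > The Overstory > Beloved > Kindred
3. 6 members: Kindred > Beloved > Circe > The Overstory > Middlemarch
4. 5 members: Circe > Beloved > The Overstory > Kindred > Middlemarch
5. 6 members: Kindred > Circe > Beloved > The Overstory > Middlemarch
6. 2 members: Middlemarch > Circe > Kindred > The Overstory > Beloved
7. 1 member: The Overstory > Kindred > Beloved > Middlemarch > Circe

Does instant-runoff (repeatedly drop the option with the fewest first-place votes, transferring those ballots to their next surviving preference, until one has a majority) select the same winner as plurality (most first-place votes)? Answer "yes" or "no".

yes

Instant-runoff — R1 Beloved 0, Middlemarch 3, The Overstory 1, Circe 8, Kindred 12 (Beloved out); R2 Middlemarch 3, The Overstory 1, Circe 8, Kindred 12 (The Overstory out); R3 Middlemarch 3, Circe 8, Kindred 13 (Kindred winner). Winner: Kindred.
Plurality — first-place votes: Beloved 0, Middlemarch 3, The Overstory 1, Circe 8, Kindred 12. Winner: Kindred.
The two methods agree.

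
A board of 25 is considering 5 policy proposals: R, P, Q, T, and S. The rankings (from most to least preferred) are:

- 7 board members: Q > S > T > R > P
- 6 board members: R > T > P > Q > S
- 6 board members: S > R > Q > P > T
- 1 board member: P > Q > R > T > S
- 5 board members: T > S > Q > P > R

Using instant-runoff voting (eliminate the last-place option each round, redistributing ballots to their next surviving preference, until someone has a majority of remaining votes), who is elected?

Round 1: R 6, P 1, Q 7, T 5, S 6. Eliminate P.
Round 2: R 6, Q 8, T 5, S 6. Eliminate T.
Round 3: R 6, Q 8, S 11. Eliminate R.
Round 4: Q 14, S 11. Q has a majority.

Q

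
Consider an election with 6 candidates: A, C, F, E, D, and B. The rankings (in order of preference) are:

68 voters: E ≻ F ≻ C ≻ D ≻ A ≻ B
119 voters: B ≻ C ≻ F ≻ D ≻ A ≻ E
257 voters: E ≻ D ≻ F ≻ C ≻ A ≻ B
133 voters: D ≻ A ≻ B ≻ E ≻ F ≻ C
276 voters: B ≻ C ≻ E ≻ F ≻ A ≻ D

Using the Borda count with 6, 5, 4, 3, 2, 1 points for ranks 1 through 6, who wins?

A: 68·2 + 119·2 + 257·2 + 133·5 + 276·2 = 2105
C: 68·4 + 119·5 + 257·3 + 133·1 + 276·5 = 3151
F: 68·5 + 119·4 + 257·4 + 133·2 + 276·3 = 2938
E: 68·6 + 119·1 + 257·6 + 133·3 + 276·4 = 3572
D: 68·3 + 119·3 + 257·5 + 133·6 + 276·1 = 2920
B: 68·1 + 119·6 + 257·1 + 133·4 + 276·6 = 3227
E has the highest Borda score (3572).

E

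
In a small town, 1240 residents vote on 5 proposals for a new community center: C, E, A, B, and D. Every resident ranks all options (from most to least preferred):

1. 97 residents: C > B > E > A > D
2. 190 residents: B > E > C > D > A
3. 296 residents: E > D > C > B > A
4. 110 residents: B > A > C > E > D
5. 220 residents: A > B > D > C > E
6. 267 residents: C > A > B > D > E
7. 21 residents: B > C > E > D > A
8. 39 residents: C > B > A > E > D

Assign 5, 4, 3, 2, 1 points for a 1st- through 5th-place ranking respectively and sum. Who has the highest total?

B

C: 97·5 + 190·3 + 296·3 + 110·3 + 220·2 + 267·5 + 21·4 + 39·5 = 4327
E: 97·3 + 190·4 + 296·5 + 110·2 + 220·1 + 267·1 + 21·3 + 39·2 = 3379
A: 97·2 + 190·1 + 296·1 + 110·4 + 220·5 + 267·4 + 21·1 + 39·3 = 3426
B: 97·4 + 190·5 + 296·2 + 110·5 + 220·4 + 267·3 + 21·5 + 39·4 = 4422
D: 97·1 + 190·2 + 296·4 + 110·1 + 220·3 + 267·2 + 21·2 + 39·1 = 3046
B has the highest Borda score (4422).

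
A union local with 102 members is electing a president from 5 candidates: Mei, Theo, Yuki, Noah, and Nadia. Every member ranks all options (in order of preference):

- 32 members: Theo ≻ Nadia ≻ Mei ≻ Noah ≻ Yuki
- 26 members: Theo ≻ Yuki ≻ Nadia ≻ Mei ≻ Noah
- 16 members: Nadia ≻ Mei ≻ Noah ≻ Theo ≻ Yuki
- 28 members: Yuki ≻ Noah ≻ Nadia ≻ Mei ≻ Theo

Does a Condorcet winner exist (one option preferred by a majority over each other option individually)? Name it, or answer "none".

Theo

Theo vs Mei: 58–44 for Theo.
Theo vs Yuki: 74–28 for Theo.
Theo vs Noah: 58–44 for Theo.
Theo vs Nadia: 58–44 for Theo.
Theo beats every other option head-to-head.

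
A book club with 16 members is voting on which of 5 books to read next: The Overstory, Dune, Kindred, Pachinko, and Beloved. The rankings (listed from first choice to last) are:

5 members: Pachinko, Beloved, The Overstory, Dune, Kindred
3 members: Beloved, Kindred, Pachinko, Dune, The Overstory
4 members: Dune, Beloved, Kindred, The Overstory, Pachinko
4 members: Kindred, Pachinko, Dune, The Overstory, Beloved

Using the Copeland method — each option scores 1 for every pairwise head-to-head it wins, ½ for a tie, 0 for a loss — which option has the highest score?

Pachinko

The Overstory: loses to Dune, Kindred, Pachinko, and Beloved → score 0.
Dune: beats The Overstory and Kindred; ties Beloved; loses to Pachinko → score 2.5.
Kindred: beats The Overstory and Pachinko; loses to Dune and Beloved → score 2.
Pachinko: beats The Overstory, Dune, and Beloved; loses to Kindred → score 3.
Beloved: beats The Overstory and Kindred; ties Dune; loses to Pachinko → score 2.5.
Pachinko has the best pairwise record.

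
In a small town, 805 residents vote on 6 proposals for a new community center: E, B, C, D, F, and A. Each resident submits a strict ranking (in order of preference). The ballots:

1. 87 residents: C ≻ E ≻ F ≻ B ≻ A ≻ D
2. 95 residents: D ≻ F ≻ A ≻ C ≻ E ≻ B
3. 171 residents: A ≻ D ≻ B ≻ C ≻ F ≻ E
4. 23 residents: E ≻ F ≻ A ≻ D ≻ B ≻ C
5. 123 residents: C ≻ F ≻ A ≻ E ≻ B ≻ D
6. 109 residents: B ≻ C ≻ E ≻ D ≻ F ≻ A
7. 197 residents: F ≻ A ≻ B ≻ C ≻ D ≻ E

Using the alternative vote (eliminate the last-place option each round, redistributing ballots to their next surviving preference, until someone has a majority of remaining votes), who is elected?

C

Round 1: E 23, B 109, C 210, D 95, F 197, A 171. Eliminate E.
Round 2: B 109, C 210, D 95, F 220, A 171. Eliminate D.
Round 3: B 109, C 210, F 315, A 171. Eliminate B.
Round 4: C 319, F 315, A 171. Eliminate A.
Round 5: C 490, F 315. C has a majority.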